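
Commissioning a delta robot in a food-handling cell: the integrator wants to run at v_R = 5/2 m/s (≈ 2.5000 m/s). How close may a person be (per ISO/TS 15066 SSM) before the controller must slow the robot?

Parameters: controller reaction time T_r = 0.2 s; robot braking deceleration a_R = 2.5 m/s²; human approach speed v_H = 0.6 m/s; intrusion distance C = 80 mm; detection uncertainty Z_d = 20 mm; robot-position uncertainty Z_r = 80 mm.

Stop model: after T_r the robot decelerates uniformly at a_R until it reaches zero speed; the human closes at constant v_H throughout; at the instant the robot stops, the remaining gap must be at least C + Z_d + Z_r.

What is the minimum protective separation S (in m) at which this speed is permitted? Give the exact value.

braking lasts T_s = (5/2)/(5/2) = 1.0000 s
robot in T_r: 2.5000·0.2000 = 0.5000 m
robot covers 2.5000·1.0000 − ½·2.5000·1.0000² = 1.2500 m while stopping
human closes 0.6000·1.2000 = 0.7200 m
C+Z_d+Z_r = 0.0800+0.0200+0.0800 = 0.1800 m
S_min ≈ 0.5000+1.2500+0.7200+0.1800  ⇒  S_min = 53/20 m

S_min = 53/20 m = 2.6500 m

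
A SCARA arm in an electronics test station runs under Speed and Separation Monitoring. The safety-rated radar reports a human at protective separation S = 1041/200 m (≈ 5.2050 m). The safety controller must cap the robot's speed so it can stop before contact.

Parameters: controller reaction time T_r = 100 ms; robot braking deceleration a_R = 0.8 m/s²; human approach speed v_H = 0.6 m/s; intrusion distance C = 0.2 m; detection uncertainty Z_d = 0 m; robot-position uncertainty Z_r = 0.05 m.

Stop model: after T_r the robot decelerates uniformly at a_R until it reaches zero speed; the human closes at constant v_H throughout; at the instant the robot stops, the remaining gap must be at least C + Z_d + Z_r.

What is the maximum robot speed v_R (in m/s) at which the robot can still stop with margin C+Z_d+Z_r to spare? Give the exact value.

v_R_max = 11/5 m/s = 2.2000 m/s

at the boundary: (5/8)·v² + (17/20)·v + (-979/200) = 0
  disc = (17/20)² − 4·(5/8)·(-979/200) = 324/25 ; √disc = 18/5
  v_R = (−(17/20) + 18/5) / (2·(5/8)) = 11/5 m/s
check:
braking lasts T_s = (11/5)/(4/5) = 2.7500 s
robot covers v_R·T_r = 2.2000·0.1000 = 0.2200 m before braking
robot covers 2.2000·2.7500 − ½·0.8000·2.7500² = 3.0250 m while stopping
human closes 0.6000·2.8500 = 1.7100 m
margins: 0.2000+0.0000+0.0500 = 0.2500 m
sum ≈ 0.2200+3.0250+1.7100+0.2500 ≈ 5.2050 m = S ✓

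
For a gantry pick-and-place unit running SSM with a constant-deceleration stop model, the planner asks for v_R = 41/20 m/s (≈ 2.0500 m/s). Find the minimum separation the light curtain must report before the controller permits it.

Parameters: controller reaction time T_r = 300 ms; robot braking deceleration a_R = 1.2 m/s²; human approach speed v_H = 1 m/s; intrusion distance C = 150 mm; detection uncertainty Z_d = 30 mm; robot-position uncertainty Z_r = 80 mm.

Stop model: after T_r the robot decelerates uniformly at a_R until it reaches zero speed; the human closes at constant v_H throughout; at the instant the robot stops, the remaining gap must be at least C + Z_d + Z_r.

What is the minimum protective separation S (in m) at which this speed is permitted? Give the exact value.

S_min = 1483/320 m = 4.6344 m

stop time T_s = (41/20)/(6/5) = 1.7083 s
robot covers v_R·T_r = 2.0500·0.3000 = 0.6150 m before braking
robot under decel: 2.0500²/(2·1.2000) = 1.7510 m
human over T_r+T_s: 1.0000·(0.3000+1.7083) = 2.0083 m
residual clearance needed = 0.1500+0.0300+0.0800 = 0.2600 m
S_min ≈ 0.6150+1.7510+2.0083+0.2600  ⇒  S_min = 1483/320 m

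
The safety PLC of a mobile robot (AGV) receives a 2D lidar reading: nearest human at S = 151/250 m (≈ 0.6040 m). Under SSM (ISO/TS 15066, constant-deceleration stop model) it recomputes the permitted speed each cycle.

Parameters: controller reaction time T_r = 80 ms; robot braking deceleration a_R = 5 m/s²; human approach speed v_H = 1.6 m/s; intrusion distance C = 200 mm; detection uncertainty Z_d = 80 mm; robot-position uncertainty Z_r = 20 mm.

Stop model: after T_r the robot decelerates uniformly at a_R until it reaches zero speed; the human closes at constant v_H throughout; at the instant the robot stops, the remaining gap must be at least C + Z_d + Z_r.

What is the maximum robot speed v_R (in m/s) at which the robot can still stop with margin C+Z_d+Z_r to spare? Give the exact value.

v_R_max = 2/5 m/s = 0.4000 m/s

quadratic (1/10)·v² + (2/5)·v + (-22/125) = 0
  disc = (2/5)² − 4·(1/10)·(-22/125) = 144/625 ; √disc = 12/25
  v_R = (−(2/5) + 12/25) / (2·(1/10)) = 2/5 m/s
check:
T_s = v_R/a_R = (2/5)/5 = 0.0800 s
robot covers v_R·T_r = 0.4000·0.0800 = 0.0320 m before braking
braking distance = 0.4000²/(2·5.0000) = 0.0160 m
human closes 1.6000·0.1600 = 0.2560 m
residual clearance needed = 0.2000+0.0800+0.0200 = 0.3000 m
sum ≈ 0.0320+0.0160+0.2560+0.3000 ≈ 0.6040 m = S ✓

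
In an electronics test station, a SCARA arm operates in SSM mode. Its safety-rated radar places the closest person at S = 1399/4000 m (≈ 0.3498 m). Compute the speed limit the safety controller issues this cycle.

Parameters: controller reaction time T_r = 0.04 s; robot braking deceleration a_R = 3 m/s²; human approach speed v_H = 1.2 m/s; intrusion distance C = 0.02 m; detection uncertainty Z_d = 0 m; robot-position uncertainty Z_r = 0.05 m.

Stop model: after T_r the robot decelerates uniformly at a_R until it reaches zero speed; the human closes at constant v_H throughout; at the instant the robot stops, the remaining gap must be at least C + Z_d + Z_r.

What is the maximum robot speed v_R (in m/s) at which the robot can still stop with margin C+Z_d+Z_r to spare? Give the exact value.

quadratic (1/6)·v² + (11/25)·v + (-927/4000) = 0
  disc = (11/25)² − 4·(1/6)·(-927/4000) = 3481/10000 ; √disc = 59/100
  v_R = (−(11/25) + 59/100) / (2·(1/6)) = 9/20 m/s
check:
braking lasts T_s = (9/20)/3 = 0.1500 s
robot in T_r: 0.4500·0.0400 = 0.0180 m
robot covers 0.4500·0.1500 − ½·3.0000·0.1500² = 0.0338 m while stopping
human over T_r+T_s: 1.2000·(0.0400+0.1500) = 0.2280 m
C+Z_d+Z_r = 0.0200+0.0000+0.0500 = 0.0700 m
sum ≈ 0.0180+0.0338+0.2280+0.0700 ≈ 0.3498 m = S ✓

v_R_max = 9/20 m/s = 0.4500 m/s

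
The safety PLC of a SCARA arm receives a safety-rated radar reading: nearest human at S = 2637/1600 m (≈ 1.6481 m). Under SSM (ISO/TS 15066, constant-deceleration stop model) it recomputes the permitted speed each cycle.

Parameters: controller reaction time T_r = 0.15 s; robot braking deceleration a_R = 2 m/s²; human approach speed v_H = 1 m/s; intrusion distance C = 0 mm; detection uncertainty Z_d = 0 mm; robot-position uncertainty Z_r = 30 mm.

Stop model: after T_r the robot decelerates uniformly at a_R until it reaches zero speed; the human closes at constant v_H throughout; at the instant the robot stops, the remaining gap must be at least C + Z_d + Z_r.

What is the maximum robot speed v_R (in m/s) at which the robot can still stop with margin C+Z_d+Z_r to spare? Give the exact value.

v_R_max = 29/20 m/s = 1.4500 m/s

at the boundary: (1/4)·v² + (13/20)·v + (-2349/1600) = 0
  disc = (13/20)² − 4·(1/4)·(-2349/1600) = 121/64 ; √disc = 11/8
  v_R = (−(13/20) + 11/8) / (2·(1/4)) = 29/20 m/s
check:
braking lasts T_s = (29/20)/2 = 0.7250 s
robot covers v_R·T_r = 1.4500·0.1500 = 0.2175 m before braking
robot covers 1.4500·0.7250 − ½·2.0000·0.7250² = 0.5256 m while stopping
human over T_r+T_s: 1.0000·(0.1500+0.7250) = 0.8750 m
residual clearance needed = 0.0000+0.0000+0.0300 = 0.0300 m
sum ≈ 0.2175+0.5256+0.8750+0.0300 ≈ 1.6481 m = S ✓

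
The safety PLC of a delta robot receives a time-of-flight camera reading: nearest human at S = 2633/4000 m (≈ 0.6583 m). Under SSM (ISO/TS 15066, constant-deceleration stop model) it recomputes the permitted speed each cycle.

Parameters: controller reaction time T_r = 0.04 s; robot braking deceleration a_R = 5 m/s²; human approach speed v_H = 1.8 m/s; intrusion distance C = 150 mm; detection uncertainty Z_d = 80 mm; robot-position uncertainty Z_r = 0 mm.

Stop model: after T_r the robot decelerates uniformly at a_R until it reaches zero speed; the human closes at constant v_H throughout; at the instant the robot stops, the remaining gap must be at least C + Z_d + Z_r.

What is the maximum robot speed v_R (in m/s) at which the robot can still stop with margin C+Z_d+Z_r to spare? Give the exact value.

quadratic (1/10)·v² + (2/5)·v + (-57/160) = 0
  disc = (2/5)² − 4·(1/10)·(-57/160) = 121/400 ; √disc = 11/20
  v_R = (−(2/5) + 11/20) / (2·(1/10)) = 3/4 m/s
check:
braking lasts T_s = (3/4)/5 = 0.1500 s
robot in T_r: 0.7500·0.0400 = 0.0300 m
robot covers 0.7500·0.1500 − ½·5.0000·0.1500² = 0.0563 m while stopping
human over T_r+T_s: 1.8000·(0.0400+0.1500) = 0.3420 m
C+Z_d+Z_r = 0.1500+0.0800+0.0000 = 0.2300 m
sum ≈ 0.0300+0.0563+0.3420+0.2300 ≈ 0.6583 m = S ✓

v_R_max = 3/4 m/s = 0.7500 m/s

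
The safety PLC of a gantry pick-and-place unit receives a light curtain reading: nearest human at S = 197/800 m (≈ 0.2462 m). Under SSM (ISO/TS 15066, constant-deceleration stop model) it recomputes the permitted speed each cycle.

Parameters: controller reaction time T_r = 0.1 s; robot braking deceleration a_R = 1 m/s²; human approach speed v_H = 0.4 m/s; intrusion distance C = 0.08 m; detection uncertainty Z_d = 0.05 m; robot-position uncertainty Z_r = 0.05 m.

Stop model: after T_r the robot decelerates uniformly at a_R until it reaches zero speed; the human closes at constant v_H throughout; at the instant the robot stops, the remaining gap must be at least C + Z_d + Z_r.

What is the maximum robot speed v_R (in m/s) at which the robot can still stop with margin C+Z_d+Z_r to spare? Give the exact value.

collect terms ⇒ (1/2)·v_R² + (1/2)·v_R + (-21/800) = 0
  disc = (1/2)² − 4·(1/2)·(-21/800) = 121/400 ; √disc = 11/20
  v_R = (−(1/2) + 11/20) / (2·(1/2)) = 1/20 m/s
check:
T_s = v_R/a_R = (1/20)/1 = 0.0500 s
robot in T_r: 0.0500·0.1000 = 0.0050 m
braking distance = 0.0500²/(2·1.0000) = 0.0013 m
human over T_r+T_s: 0.4000·(0.1000+0.0500) = 0.0600 m
residual clearance needed = 0.0800+0.0500+0.0500 = 0.1800 m
sum ≈ 0.0050+0.0013+0.0600+0.1800 ≈ 0.2462 m = S ✓

v_R_max = 1/20 m/s = 0.0500 m/s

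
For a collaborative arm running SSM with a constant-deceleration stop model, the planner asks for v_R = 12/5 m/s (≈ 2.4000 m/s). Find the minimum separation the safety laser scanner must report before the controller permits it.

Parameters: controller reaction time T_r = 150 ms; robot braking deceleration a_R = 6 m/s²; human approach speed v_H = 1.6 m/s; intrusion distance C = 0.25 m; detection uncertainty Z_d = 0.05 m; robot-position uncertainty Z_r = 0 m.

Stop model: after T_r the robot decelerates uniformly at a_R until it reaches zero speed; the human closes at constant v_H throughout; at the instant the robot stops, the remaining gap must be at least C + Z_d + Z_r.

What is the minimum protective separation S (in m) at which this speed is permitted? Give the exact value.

T_s = v_R/a_R = (12/5)/6 = 0.4000 s
robot in T_r: 2.4000·0.1500 = 0.3600 m
robot covers 2.4000·0.4000 − ½·6.0000·0.4000² = 0.4800 m while stopping
human closes 1.6000·0.5500 = 0.8800 m
C+Z_d+Z_r = 0.2500+0.0500+0.0000 = 0.3000 m
S_min ≈ 0.3600+0.4800+0.8800+0.3000  ⇒  S_min = 101/50 m

S_min = 101/50 m = 2.0200 m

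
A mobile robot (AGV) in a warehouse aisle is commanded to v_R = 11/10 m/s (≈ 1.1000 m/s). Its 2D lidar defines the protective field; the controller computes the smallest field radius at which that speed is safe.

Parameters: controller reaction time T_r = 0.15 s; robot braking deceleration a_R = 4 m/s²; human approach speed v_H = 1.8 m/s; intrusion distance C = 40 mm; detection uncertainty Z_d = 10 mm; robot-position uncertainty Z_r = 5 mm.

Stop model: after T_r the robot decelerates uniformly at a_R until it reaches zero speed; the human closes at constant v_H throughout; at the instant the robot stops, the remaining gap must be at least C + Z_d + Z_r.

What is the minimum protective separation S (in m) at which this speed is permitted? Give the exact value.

stop time T_s = (11/10)/4 = 0.2750 s
reaction-phase robot travel = 1.1000·0.1500 = 0.1650 m
robot under decel: 1.1000²/(2·4.0000) = 0.1512 m
human closes 1.8000·0.4250 = 0.7650 m
C+Z_d+Z_r = 0.0400+0.0100+0.0050 = 0.0550 m
S_min ≈ 0.1650+0.1512+0.7650+0.0550  ⇒  S_min = 909/800 m

S_min = 909/800 m = 1.1362 m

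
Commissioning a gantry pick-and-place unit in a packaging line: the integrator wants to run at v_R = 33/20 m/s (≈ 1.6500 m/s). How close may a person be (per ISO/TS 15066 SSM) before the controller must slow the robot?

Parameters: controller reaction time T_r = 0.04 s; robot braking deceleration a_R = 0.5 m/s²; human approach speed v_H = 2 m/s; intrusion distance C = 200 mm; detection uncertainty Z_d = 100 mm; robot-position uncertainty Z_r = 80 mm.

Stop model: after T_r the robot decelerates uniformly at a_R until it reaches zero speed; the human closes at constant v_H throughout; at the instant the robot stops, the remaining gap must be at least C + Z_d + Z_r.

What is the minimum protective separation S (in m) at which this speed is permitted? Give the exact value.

S_min = 19697/2000 m = 9.8485 m

stop time T_s = (33/20)/(1/2) = 3.3000 s
robot covers v_R·T_r = 1.6500·0.0400 = 0.0660 m before braking
robot under decel: 1.6500²/(2·0.5000) = 2.7225 m
human over T_r+T_s: 2.0000·(0.0400+3.3000) = 6.6800 m
margins: 0.2000+0.1000+0.0800 = 0.3800 m
S_min ≈ 0.0660+2.7225+6.6800+0.3800  ⇒  S_min = 19697/2000 m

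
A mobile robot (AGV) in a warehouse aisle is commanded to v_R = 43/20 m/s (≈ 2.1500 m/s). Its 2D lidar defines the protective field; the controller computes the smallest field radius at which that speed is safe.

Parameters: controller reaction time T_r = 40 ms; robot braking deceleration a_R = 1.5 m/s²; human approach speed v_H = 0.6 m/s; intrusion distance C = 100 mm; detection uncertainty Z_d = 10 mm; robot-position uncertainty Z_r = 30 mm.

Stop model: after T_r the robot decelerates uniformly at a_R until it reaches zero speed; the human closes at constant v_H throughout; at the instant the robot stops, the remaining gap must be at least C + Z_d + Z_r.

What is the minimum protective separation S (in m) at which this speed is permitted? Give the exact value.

stop time T_s = (43/20)/(3/2) = 1.4333 s
robot in T_r: 2.1500·0.0400 = 0.0860 m
robot covers 2.1500·1.4333 − ½·1.5000·1.4333² = 1.5408 m while stopping
human over T_r+T_s: 0.6000·(0.0400+1.4333) = 0.8840 m
C+Z_d+Z_r = 0.1000+0.0100+0.0300 = 0.1400 m
S_min ≈ 0.0860+1.5408+0.8840+0.1400  ⇒  S_min = 3181/1200 m

S_min = 3181/1200 m = 2.6508 m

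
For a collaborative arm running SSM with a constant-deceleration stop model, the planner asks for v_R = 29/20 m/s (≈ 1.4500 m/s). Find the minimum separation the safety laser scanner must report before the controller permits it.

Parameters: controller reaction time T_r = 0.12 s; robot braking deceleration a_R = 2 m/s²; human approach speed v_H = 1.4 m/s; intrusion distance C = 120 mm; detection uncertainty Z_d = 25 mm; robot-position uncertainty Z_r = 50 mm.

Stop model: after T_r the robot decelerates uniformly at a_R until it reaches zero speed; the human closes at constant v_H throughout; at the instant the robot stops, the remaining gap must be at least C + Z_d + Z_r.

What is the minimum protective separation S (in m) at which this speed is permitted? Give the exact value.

T_s = v_R/a_R = (29/20)/2 = 0.7250 s
robot in T_r: 1.4500·0.1200 = 0.1740 m
robot covers 1.4500·0.7250 − ½·2.0000·0.7250² = 0.5256 m while stopping
human closes 1.4000·0.8450 = 1.1830 m
C+Z_d+Z_r = 0.1200+0.0250+0.0500 = 0.1950 m
S_min ≈ 0.1740+0.5256+1.1830+0.1950  ⇒  S_min = 16621/8000 m

S_min = 16621/8000 m = 2.0776 m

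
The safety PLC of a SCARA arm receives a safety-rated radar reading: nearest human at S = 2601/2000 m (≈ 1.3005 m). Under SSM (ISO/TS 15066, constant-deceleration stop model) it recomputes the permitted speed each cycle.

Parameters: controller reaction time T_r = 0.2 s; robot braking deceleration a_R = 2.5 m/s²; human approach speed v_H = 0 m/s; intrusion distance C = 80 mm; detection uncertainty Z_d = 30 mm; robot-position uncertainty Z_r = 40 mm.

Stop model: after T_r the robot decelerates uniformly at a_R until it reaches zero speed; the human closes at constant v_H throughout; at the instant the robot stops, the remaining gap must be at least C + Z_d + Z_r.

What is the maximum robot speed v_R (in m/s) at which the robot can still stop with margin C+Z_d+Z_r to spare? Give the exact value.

quadratic (1/5)·v² + (1/5)·v + (-2301/2000) = 0
  disc = (1/5)² − 4·(1/5)·(-2301/2000) = 2401/2500 ; √disc = 49/50
  v_R = (−(1/5) + 49/50) / (2·(1/5)) = 39/20 m/s
check:
T_s = v_R/a_R = (39/20)/(5/2) = 0.7800 s
robot covers v_R·T_r = 1.9500·0.2000 = 0.3900 m before braking
robot under decel: 1.9500²/(2·2.5000) = 0.7605 m
person approaches 0.0000·(0.2000+0.7800) = 0.0000 m
margins: 0.0800+0.0300+0.0400 = 0.1500 m
sum ≈ 0.3900+0.7605+0.0000+0.1500 ≈ 1.3005 m = S ✓

v_R_max = 39/20 m/s = 1.9500 m/s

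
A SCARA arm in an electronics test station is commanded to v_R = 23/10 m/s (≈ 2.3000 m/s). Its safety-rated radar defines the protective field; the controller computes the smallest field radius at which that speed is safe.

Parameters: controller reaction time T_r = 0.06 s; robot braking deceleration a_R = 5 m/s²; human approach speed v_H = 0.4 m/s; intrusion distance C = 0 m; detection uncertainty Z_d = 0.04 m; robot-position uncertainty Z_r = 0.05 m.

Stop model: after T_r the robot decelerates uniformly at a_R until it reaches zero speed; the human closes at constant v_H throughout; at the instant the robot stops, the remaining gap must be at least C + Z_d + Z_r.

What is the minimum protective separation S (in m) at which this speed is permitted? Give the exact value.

S_min = 193/200 m = 0.9650 m

T_s = v_R/a_R = (23/10)/5 = 0.4600 s
robot in T_r: 2.3000·0.0600 = 0.1380 m
braking distance = 2.3000²/(2·5.0000) = 0.5290 m
person approaches 0.4000·(0.0600+0.4600) = 0.2080 m
C+Z_d+Z_r = 0.0000+0.0400+0.0500 = 0.0900 m
S_min ≈ 0.1380+0.5290+0.2080+0.0900  ⇒  S_min = 193/200 m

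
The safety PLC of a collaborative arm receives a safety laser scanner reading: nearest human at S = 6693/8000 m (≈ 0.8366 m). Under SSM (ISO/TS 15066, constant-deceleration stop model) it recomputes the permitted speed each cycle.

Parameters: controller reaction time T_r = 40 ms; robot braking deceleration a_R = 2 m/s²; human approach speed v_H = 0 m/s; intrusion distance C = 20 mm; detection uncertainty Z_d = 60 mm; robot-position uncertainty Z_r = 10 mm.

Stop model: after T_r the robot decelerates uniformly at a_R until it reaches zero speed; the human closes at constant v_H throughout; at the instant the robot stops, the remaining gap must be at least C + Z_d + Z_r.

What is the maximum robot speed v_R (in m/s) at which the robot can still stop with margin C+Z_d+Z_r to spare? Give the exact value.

v_R_max = 33/20 m/s = 1.6500 m/s

quadratic (1/4)·v² + (1/25)·v + (-5973/8000) = 0
  disc = (1/25)² − 4·(1/4)·(-5973/8000) = 29929/40000 ; √disc = 173/200
  v_R = (−(1/25) + 173/200) / (2·(1/4)) = 33/20 m/s
check:
T_s = v_R/a_R = (33/20)/2 = 0.8250 s
reaction-phase robot travel = 1.6500·0.0400 = 0.0660 m
robot covers 1.6500·0.8250 − ½·2.0000·0.8250² = 0.6806 m while stopping
human over T_r+T_s: 0.0000·(0.0400+0.8250) = 0.0000 m
margins: 0.0200+0.0600+0.0100 = 0.0900 m
sum ≈ 0.0660+0.6806+0.0000+0.0900 ≈ 0.8366 m = S ✓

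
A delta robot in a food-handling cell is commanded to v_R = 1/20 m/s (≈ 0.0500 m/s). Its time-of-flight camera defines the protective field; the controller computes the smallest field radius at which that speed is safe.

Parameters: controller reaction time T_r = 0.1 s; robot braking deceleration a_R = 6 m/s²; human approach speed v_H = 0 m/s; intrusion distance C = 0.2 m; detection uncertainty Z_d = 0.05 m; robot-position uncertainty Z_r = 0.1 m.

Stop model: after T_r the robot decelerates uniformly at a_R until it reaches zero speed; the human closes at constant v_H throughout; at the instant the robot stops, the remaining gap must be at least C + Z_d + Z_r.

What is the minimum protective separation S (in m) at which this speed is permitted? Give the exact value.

T_s = v_R/a_R = (1/20)/6 = 0.0083 s
robot in T_r: 0.0500·0.1000 = 0.0050 m
braking distance = 0.0500²/(2·6.0000) = 0.0002 m
human over T_r+T_s: 0.0000·(0.1000+0.0083) = 0.0000 m
residual clearance needed = 0.2000+0.0500+0.1000 = 0.3500 m
S_min ≈ 0.0050+0.0002+0.0000+0.3500  ⇒  S_min = 341/960 m

S_min = 341/960 m = 0.3552 m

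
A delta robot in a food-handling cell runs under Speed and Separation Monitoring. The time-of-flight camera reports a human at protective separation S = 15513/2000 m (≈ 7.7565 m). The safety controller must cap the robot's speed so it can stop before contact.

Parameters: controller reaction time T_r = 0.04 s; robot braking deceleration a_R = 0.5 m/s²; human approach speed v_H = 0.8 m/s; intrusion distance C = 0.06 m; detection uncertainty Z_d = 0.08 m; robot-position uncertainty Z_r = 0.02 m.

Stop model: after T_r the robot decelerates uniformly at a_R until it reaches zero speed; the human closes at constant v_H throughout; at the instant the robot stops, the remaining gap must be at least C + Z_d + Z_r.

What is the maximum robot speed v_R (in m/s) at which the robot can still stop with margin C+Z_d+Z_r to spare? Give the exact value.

at the boundary: (1)·v² + (41/25)·v + (-15129/2000) = 0
  disc = (41/25)² − 4·(1)·(-15129/2000) = 82369/2500 ; √disc = 287/50
  v_R = (−(41/25) + 287/50) / (2·(1)) = 41/20 m/s
check:
T_s = v_R/a_R = (41/20)/(1/2) = 4.1000 s
reaction-phase robot travel = 2.0500·0.0400 = 0.0820 m
robot under decel: 2.0500²/(2·0.5000) = 4.2025 m
human over T_r+T_s: 0.8000·(0.0400+4.1000) = 3.3120 m
C+Z_d+Z_r = 0.0600+0.0800+0.0200 = 0.1600 m
sum ≈ 0.0820+4.2025+3.3120+0.1600 ≈ 7.7565 m = S ✓

v_R_max = 41/20 m/s = 2.0500 m/s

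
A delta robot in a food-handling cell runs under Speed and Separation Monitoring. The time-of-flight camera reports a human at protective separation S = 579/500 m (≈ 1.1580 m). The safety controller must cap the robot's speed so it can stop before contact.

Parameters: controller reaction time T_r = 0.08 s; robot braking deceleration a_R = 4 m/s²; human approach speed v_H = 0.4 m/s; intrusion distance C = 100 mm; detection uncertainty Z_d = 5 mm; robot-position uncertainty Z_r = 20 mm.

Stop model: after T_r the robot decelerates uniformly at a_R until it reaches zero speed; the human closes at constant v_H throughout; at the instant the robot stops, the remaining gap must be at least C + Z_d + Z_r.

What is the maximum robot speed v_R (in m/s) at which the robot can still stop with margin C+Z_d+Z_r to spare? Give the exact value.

quadratic (1/8)·v² + (9/50)·v + (-1001/1000) = 0
  disc = (9/50)² − 4·(1/8)·(-1001/1000) = 5329/10000 ; √disc = 73/100
  v_R = (−(9/50) + 73/100) / (2·(1/8)) = 11/5 m/s
check:
stop time T_s = (11/5)/4 = 0.5500 s
robot covers v_R·T_r = 2.2000·0.0800 = 0.1760 m before braking
braking distance = 2.2000²/(2·4.0000) = 0.6050 m
human closes 0.4000·0.6300 = 0.2520 m
residual clearance needed = 0.1000+0.0050+0.0200 = 0.1250 m
sum ≈ 0.1760+0.6050+0.2520+0.1250 ≈ 1.1580 m = S ✓

v_R_max = 11/5 m/s = 2.2000 m/s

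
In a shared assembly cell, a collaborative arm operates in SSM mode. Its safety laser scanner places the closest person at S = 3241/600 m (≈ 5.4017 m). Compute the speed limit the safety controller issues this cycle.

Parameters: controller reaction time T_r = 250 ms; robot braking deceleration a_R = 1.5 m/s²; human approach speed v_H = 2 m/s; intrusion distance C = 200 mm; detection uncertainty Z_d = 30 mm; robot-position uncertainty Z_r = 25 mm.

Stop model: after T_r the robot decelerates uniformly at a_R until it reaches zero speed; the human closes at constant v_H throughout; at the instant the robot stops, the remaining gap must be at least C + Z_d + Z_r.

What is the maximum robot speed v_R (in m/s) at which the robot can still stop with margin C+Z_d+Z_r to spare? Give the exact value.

at the boundary: (1/3)·v² + (19/12)·v + (-697/150) = 0
  disc = (19/12)² − 4·(1/3)·(-697/150) = 3481/400 ; √disc = 59/20
  v_R = (−(19/12) + 59/20) / (2·(1/3)) = 41/20 m/s
check:
T_s = v_R/a_R = (41/20)/(3/2) = 1.3667 s
robot in T_r: 2.0500·0.2500 = 0.5125 m
robot covers 2.0500·1.3667 − ½·1.5000·1.3667² = 1.4008 m while stopping
person approaches 2.0000·(0.2500+1.3667) = 3.2333 m
margins: 0.2000+0.0300+0.0250 = 0.2550 m
sum ≈ 0.5125+1.4008+3.2333+0.2550 ≈ 5.4017 m = S ✓

v_R_max = 41/20 m/s = 2.0500 m/s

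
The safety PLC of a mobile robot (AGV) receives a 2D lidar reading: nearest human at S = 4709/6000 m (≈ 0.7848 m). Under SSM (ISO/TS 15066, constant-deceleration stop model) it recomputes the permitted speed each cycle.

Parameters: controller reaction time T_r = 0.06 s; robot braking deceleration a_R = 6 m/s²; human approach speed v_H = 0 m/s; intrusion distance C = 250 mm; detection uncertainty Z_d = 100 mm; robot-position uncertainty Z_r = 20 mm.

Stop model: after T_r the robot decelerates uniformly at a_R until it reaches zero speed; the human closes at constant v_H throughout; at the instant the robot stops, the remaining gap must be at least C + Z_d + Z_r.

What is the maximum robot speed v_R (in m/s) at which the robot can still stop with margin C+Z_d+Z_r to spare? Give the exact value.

v_R_max = 19/10 m/s = 1.9000 m/s

at the boundary: (1/12)·v² + (3/50)·v + (-2489/6000) = 0
  disc = (3/50)² − 4·(1/12)·(-2489/6000) = 12769/90000 ; √disc = 113/300
  v_R = (−(3/50) + 113/300) / (2·(1/12)) = 19/10 m/s
check:
braking lasts T_s = (19/10)/6 = 0.3167 s
robot covers v_R·T_r = 1.9000·0.0600 = 0.1140 m before braking
braking distance = 1.9000²/(2·6.0000) = 0.3008 m
person approaches 0.0000·(0.0600+0.3167) = 0.0000 m
C+Z_d+Z_r = 0.2500+0.1000+0.0200 = 0.3700 m
sum ≈ 0.1140+0.3008+0.0000+0.3700 ≈ 0.7848 m = S ✓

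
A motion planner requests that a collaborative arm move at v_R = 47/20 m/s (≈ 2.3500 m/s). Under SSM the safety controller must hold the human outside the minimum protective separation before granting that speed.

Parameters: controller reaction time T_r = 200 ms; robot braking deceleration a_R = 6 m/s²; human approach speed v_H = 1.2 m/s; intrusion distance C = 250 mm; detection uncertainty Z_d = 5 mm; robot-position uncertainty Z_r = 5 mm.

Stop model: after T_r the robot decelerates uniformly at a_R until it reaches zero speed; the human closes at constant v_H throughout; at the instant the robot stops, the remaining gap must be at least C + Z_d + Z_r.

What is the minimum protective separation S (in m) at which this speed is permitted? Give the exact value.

T_s = v_R/a_R = (47/20)/6 = 0.3917 s
robot covers v_R·T_r = 2.3500·0.2000 = 0.4700 m before braking
braking distance = 2.3500²/(2·6.0000) = 0.4602 m
person approaches 1.2000·(0.2000+0.3917) = 0.7100 m
C+Z_d+Z_r = 0.2500+0.0050+0.0050 = 0.2600 m
S_min ≈ 0.4700+0.4602+0.7100+0.2600  ⇒  S_min = 9121/4800 m

S_min = 9121/4800 m = 1.9002 m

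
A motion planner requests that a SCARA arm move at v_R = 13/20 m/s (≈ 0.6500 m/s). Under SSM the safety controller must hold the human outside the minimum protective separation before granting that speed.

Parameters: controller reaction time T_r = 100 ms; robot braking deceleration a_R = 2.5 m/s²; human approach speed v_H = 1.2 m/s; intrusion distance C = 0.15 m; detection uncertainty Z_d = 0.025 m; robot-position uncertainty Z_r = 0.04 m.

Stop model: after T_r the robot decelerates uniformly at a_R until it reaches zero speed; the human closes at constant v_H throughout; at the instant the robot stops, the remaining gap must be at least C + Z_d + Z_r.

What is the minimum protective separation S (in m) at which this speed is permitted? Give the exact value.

S_min = 1593/2000 m = 0.7965 m

stop time T_s = (13/20)/(5/2) = 0.2600 s
robot in T_r: 0.6500·0.1000 = 0.0650 m
robot under decel: 0.6500²/(2·2.5000) = 0.0845 m
human over T_r+T_s: 1.2000·(0.1000+0.2600) = 0.4320 m
residual clearance needed = 0.1500+0.0250+0.0400 = 0.2150 m
S_min ≈ 0.0650+0.0845+0.4320+0.2150  ⇒  S_min = 1593/2000 m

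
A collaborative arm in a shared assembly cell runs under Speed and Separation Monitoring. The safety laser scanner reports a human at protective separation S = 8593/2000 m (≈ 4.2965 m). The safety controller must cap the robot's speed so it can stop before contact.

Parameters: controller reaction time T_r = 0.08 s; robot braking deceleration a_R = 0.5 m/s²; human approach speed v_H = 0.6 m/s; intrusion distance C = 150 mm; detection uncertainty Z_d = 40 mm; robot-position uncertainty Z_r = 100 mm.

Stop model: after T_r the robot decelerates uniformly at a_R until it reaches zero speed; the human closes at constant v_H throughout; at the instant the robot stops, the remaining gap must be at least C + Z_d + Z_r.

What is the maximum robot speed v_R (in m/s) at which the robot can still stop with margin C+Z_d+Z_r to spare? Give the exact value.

quadratic (1)·v² + (32/25)·v + (-7917/2000) = 0
  disc = (32/25)² − 4·(1)·(-7917/2000) = 43681/2500 ; √disc = 209/50
  v_R = (−(32/25) + 209/50) / (2·(1)) = 29/20 m/s
check:
T_s = v_R/a_R = (29/20)/(1/2) = 2.9000 s
robot covers v_R·T_r = 1.4500·0.0800 = 0.1160 m before braking
braking distance = 1.4500²/(2·0.5000) = 2.1025 m
human closes 0.6000·2.9800 = 1.7880 m
residual clearance needed = 0.1500+0.0400+0.1000 = 0.2900 m
sum ≈ 0.1160+2.1025+1.7880+0.2900 ≈ 4.2965 m = S ✓

v_R_max = 29/20 m/s = 1.4500 m/s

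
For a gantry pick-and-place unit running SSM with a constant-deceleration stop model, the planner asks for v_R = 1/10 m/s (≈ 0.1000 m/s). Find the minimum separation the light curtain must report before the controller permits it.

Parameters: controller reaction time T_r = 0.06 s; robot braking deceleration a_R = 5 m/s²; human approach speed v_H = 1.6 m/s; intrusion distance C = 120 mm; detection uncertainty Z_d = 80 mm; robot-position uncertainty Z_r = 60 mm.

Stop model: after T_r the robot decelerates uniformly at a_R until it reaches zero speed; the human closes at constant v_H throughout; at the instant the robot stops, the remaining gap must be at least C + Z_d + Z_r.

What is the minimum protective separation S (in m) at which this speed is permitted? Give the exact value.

stop time T_s = (1/10)/5 = 0.0200 s
robot covers v_R·T_r = 0.1000·0.0600 = 0.0060 m before braking
braking distance = 0.1000²/(2·5.0000) = 0.0010 m
human over T_r+T_s: 1.6000·(0.0600+0.0200) = 0.1280 m
C+Z_d+Z_r = 0.1200+0.0800+0.0600 = 0.2600 m
S_min ≈ 0.0060+0.0010+0.1280+0.2600  ⇒  S_min = 79/200 m

S_min = 79/200 m = 0.3950 m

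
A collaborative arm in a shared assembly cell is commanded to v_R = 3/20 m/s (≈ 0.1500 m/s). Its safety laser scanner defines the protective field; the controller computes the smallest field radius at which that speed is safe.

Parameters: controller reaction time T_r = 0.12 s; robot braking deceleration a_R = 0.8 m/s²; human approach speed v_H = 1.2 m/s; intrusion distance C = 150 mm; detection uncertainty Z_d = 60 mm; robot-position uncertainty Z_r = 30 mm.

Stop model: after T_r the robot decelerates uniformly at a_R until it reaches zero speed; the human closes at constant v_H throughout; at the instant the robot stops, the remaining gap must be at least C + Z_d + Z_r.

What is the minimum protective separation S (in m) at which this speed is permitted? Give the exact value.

S_min = 10257/16000 m = 0.6411 m

stop time T_s = (3/20)/(4/5) = 0.1875 s
reaction-phase robot travel = 0.1500·0.1200 = 0.0180 m
braking distance = 0.1500²/(2·0.8000) = 0.0141 m
human closes 1.2000·0.3075 = 0.3690 m
C+Z_d+Z_r = 0.1500+0.0600+0.0300 = 0.2400 m
S_min ≈ 0.0180+0.0141+0.3690+0.2400  ⇒  S_min = 10257/16000 m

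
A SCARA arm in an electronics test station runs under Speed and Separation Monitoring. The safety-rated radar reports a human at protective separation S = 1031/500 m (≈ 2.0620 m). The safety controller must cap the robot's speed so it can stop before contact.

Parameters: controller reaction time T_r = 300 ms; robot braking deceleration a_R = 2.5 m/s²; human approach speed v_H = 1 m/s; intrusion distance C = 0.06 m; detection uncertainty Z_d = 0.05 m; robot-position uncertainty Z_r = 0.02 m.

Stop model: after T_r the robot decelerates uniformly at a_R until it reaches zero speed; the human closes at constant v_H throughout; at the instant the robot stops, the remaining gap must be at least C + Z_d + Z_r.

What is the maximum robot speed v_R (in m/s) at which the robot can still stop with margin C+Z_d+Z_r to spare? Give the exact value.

v_R_max = 8/5 m/s = 1.6000 m/s

at the boundary: (1/5)·v² + (7/10)·v + (-204/125) = 0
  disc = (7/10)² − 4·(1/5)·(-204/125) = 4489/2500 ; √disc = 67/50
  v_R = (−(7/10) + 67/50) / (2·(1/5)) = 8/5 m/s
check:
T_s = v_R/a_R = (8/5)/(5/2) = 0.6400 s
robot covers v_R·T_r = 1.6000·0.3000 = 0.4800 m before braking
braking distance = 1.6000²/(2·2.5000) = 0.5120 m
person approaches 1.0000·(0.3000+0.6400) = 0.9400 m
C+Z_d+Z_r = 0.0600+0.0500+0.0200 = 0.1300 m
sum ≈ 0.4800+0.5120+0.9400+0.1300 ≈ 2.0620 m = S ✓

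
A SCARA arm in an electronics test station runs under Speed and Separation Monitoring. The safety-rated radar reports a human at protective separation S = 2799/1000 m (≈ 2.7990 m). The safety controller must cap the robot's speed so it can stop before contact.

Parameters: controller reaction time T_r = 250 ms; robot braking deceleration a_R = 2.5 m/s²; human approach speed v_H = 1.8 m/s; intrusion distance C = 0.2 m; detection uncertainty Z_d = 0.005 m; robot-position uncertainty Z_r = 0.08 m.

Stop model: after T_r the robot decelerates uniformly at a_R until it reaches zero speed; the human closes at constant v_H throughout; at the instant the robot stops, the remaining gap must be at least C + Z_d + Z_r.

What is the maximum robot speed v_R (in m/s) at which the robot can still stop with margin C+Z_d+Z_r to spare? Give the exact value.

v_R_max = 8/5 m/s = 1.6000 m/s

at the boundary: (1/5)·v² + (97/100)·v + (-258/125) = 0
  disc = (97/100)² − 4·(1/5)·(-258/125) = 25921/10000 ; √disc = 161/100
  v_R = (−(97/100) + 161/100) / (2·(1/5)) = 8/5 m/s
check:
T_s = v_R/a_R = (8/5)/(5/2) = 0.6400 s
robot in T_r: 1.6000·0.2500 = 0.4000 m
braking distance = 1.6000²/(2·2.5000) = 0.5120 m
human closes 1.8000·0.8900 = 1.6020 m
C+Z_d+Z_r = 0.2000+0.0050+0.0800 = 0.2850 m
sum ≈ 0.4000+0.5120+1.6020+0.2850 ≈ 2.7990 m = S ✓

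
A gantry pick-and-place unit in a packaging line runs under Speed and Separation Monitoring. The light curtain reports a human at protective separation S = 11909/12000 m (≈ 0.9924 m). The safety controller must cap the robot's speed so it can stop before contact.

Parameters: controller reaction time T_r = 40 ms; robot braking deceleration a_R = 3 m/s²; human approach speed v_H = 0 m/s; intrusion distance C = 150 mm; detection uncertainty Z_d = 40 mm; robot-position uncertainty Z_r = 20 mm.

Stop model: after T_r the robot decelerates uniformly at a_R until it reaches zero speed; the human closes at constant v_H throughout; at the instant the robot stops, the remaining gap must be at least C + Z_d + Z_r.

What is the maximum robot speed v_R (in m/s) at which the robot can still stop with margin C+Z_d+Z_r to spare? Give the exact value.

at the boundary: (1/6)·v² + (1/25)·v + (-9389/12000) = 0
  disc = (1/25)² − 4·(1/6)·(-9389/12000) = 47089/90000 ; √disc = 217/300
  v_R = (−(1/25) + 217/300) / (2·(1/6)) = 41/20 m/s
check:
stop time T_s = (41/20)/3 = 0.6833 s
robot in T_r: 2.0500·0.0400 = 0.0820 m
robot under decel: 2.0500²/(2·3.0000) = 0.7004 m
human closes 0.0000·0.7233 = 0.0000 m
C+Z_d+Z_r = 0.1500+0.0400+0.0200 = 0.2100 m
sum ≈ 0.0820+0.7004+0.0000+0.2100 ≈ 0.9924 m = S ✓

v_R_max = 41/20 m/s = 2.0500 m/s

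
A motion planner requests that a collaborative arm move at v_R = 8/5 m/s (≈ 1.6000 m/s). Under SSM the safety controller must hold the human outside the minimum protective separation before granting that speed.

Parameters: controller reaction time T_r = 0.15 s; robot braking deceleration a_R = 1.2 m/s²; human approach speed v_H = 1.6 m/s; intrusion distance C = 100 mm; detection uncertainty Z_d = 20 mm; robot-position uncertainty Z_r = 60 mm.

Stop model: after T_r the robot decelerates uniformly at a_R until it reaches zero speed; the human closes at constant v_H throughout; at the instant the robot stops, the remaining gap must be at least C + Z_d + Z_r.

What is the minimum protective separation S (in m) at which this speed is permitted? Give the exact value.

S_min = 193/50 m = 3.8600 m

T_s = v_R/a_R = (8/5)/(6/5) = 1.3333 s
robot in T_r: 1.6000·0.1500 = 0.2400 m
robot under decel: 1.6000²/(2·1.2000) = 1.0667 m
human closes 1.6000·1.4833 = 2.3733 m
margins: 0.1000+0.0200+0.0600 = 0.1800 m
S_min ≈ 0.2400+1.0667+2.3733+0.1800  ⇒  S_min = 193/50 m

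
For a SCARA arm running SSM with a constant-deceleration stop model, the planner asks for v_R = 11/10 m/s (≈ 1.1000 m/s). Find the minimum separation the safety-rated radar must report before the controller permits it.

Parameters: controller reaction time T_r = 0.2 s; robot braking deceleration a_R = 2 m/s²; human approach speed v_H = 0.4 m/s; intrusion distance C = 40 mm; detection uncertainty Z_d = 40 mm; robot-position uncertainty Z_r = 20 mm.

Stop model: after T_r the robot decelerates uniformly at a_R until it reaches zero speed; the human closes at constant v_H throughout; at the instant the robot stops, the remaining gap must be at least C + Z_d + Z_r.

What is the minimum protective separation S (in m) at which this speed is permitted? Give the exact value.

stop time T_s = (11/10)/2 = 0.5500 s
robot in T_r: 1.1000·0.2000 = 0.2200 m
braking distance = 1.1000²/(2·2.0000) = 0.3025 m
human over T_r+T_s: 0.4000·(0.2000+0.5500) = 0.3000 m
residual clearance needed = 0.0400+0.0400+0.0200 = 0.1000 m
S_min ≈ 0.2200+0.3025+0.3000+0.1000  ⇒  S_min = 369/400 m

S_min = 369/400 m = 0.9225 m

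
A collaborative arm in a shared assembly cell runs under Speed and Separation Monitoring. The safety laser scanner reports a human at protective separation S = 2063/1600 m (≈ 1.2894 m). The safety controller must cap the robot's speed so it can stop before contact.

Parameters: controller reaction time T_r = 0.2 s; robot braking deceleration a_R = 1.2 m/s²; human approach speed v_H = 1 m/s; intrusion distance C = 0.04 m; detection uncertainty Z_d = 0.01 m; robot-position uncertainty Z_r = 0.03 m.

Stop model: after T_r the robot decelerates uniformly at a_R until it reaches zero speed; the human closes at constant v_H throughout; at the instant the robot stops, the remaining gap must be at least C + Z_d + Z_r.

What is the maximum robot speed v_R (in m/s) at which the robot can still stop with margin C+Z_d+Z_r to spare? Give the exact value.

v_R_max = 3/4 m/s = 0.7500 m/s

at the boundary: (5/12)·v² + (31/30)·v + (-323/320) = 0
  disc = (31/30)² − 4·(5/12)·(-323/320) = 39601/14400 ; √disc = 199/120
  v_R = (−(31/30) + 199/120) / (2·(5/12)) = 3/4 m/s
check:
stop time T_s = (3/4)/(6/5) = 0.6250 s
reaction-phase robot travel = 0.7500·0.2000 = 0.1500 m
braking distance = 0.7500²/(2·1.2000) = 0.2344 m
person approaches 1.0000·(0.2000+0.6250) = 0.8250 m
C+Z_d+Z_r = 0.0400+0.0100+0.0300 = 0.0800 m
sum ≈ 0.1500+0.2344+0.8250+0.0800 ≈ 1.2894 m = S ✓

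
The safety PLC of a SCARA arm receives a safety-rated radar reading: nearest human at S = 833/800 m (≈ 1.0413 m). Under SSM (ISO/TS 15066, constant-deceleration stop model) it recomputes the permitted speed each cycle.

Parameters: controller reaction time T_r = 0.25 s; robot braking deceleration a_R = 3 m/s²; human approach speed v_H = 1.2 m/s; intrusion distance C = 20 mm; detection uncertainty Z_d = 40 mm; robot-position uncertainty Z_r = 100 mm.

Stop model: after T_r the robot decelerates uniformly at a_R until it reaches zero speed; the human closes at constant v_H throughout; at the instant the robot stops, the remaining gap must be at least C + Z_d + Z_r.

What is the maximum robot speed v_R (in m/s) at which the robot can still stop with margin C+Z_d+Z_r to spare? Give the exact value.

v_R_max = 3/4 m/s = 0.7500 m/s

at the boundary: (1/6)·v² + (13/20)·v + (-93/160) = 0
  disc = (13/20)² − 4·(1/6)·(-93/160) = 81/100 ; √disc = 9/10
  v_R = (−(13/20) + 9/10) / (2·(1/6)) = 3/4 m/s
check:
T_s = v_R/a_R = (3/4)/3 = 0.2500 s
robot in T_r: 0.7500·0.2500 = 0.1875 m
robot covers 0.7500·0.2500 − ½·3.0000·0.2500² = 0.0938 m while stopping
person approaches 1.2000·(0.2500+0.2500) = 0.6000 m
residual clearance needed = 0.0200+0.0400+0.1000 = 0.1600 m
sum ≈ 0.1875+0.0938+0.6000+0.1600 ≈ 1.0413 m = S ✓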